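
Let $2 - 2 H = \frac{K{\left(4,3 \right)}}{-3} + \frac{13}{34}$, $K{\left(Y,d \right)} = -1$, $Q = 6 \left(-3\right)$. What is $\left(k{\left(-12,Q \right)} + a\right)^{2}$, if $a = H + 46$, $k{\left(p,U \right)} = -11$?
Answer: $\frac{52867441}{41616} \approx 1270.4$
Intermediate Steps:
$Q = -18$
$H = \frac{131}{204}$ ($H = 1 - \frac{- \frac{1}{-3} + \frac{13}{34}}{2} = 1 - \frac{\left(-1\right) \left(- \frac{1}{3}\right) + 13 \cdot \frac{1}{34}}{2} = 1 - \frac{\frac{1}{3} + \frac{13}{34}}{2} = 1 - \frac{73}{204} = \frac{131}{204} \approx 0.64216$)
$a = \frac{9515}{204}$ ($a = \frac{131}{204} + 46 = \frac{9515}{204} \approx 46.642$)
$\left(k{\left(-12,Q \right)} + a\right)^{2} = \left(-11 + \frac{9515}{204}\right)^{2} = \left(\frac{7271}{204}\right)^{2} = \frac{52867441}{41616}$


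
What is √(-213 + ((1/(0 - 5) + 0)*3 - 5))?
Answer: I*√5465/5 ≈ 14.785*I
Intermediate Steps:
√(-213 + ((1/(0 - 5) + 0)*3 - 5)) = √(-213 + ((1/(-5) + 0)*3 - 5)) = √(-213 + ((-⅕ + 0)*3 - 5)) = √(-213 + (-⅕*3 - 5)) = √(-213 + (-⅗ - 5)) = √(-213 - 28/5) = √(-1093/5) = I*√5465/5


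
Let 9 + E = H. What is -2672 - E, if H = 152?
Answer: -2815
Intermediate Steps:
E = 143 (E = -9 + 152 = 143)
-2672 - E = -2672 - 1*143 = -2672 - 143 = -2815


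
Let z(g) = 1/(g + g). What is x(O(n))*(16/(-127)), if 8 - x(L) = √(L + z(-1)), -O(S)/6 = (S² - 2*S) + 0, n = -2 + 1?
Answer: -128/127 + 8*I*√74/127 ≈ -1.0079 + 0.54188*I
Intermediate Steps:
n = -1
O(S) = -6*S² + 12*S (O(S) = -6*((S² - 2*S) + 0) = -6*(S² - 2*S) = -6*S² + 12*S)
z(g) = 1/(2*g)
x(L) = 8 - √(-½ + L) (x(L) = 8 - √(L + (½)/(-1)) = 8 - √(L + (½)*(-1)) = 8 - √(L - ½) = 8 - √(-½ + L))
x(O(n))*(16/(-127)) = (8 - √(-2 + 4*(6*(-1)*(2 - 1*(-1))))/2)*(16/(-127)) = (8 - √(-2 + 4*(6*(-1)*(2 + 1)))/2)*(16*(-1/127)) = (8 - √(-2 + 4*(6*(-1)*3))/2)*(-16/127) = (8 - √(-2 + 4*(-18))/2)*(-16/127) = (8 - √(-2 - 72)/2)*(-16/127) = (8 - I*√74/2)*(-16/127) = -128/127 + 8*I*√74/127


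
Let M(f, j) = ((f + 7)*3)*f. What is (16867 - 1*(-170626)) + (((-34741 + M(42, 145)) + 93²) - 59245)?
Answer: 108330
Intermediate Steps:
M(f, j) = f*(21 + 3*f) (M(f, j) = ((7 + f)*3)*f = (21 + 3*f)*f = f*(21 + 3*f))
(16867 - 1*(-170626)) + (((-34741 + M(42, 145)) + 93²) - 59245) = (16867 - 1*(-170626)) + (((-34741 + 3*42*(7 + 42)) + 93²) - 59245) = (16867 + 170626) + (((-34741 + 3*42*49) + 8649) - 59245) = 187493 + (((-34741 + 6174) + 8649) - 59245) = 187493 + ((-28567 + 8649) - 59245) = 187493 + (-19918 - 59245) = 187493 - 79163 = 108330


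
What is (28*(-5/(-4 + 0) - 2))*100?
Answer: -2100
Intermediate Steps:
(28*(-5/(-4 + 0) - 2))*100 = (28*(-5/(-4) - 2))*100 = (28*(-5*(-1/4) - 2))*100 = (28*(5/4 - 2))*100 = (28*(-3/4))*100 = -21*100 = -2100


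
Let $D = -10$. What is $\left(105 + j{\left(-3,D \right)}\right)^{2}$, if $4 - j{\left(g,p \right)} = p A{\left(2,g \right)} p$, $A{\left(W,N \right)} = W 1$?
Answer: $8281$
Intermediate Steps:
$A{\left(W,N \right)} = W$
$j{\left(g,p \right)} = 4 - 2 p^{2}$ ($j{\left(g,p \right)} = 4 - p 2 p = 4 - 2 p p = 4 - 2 p^{2}$)
$\left(105 + j{\left(-3,D \right)}\right)^{2} = \left(105 + \left(4 - 2 \left(-10\right)^{2}\right)\right)^{2} = \left(105 + \left(4 - 200\right)\right)^{2} = \left(105 - 196\right)^{2} = \left(-91\right)^{2} = 8281$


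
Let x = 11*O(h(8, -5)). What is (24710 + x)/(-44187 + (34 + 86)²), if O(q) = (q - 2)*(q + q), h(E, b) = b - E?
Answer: -29000/29787 ≈ -0.97358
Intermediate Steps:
O(q) = 2*q*(-2 + q) (O(q) = (-2 + q)*(2*q) = 2*q*(-2 + q))
x = 4290 (x = 11*(2*(-5 - 1*8)*(-2 + (-5 - 1*8))) = 11*(2*(-5 - 8)*(-2 + (-5 - 8))) = 11*(2*(-13)*(-2 - 13)) = 11*(2*(-13)*(-15)) = 11*390 = 4290)
(24710 + x)/(-44187 + (34 + 86)²) = (24710 + 4290)/(-44187 + (34 + 86)²) = 29000/(-44187 + 120²) = 29000/(-44187 + 14400) = 29000/(-29787) = 29000*(-1/29787) = -29000/29787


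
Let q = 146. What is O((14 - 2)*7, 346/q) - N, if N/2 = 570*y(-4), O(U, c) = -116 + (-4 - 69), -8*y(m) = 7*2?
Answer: 1806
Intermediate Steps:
y(m) = -7/4 (y(m) = -7*2/8 = -⅛*14 = -7/4)
O(U, c) = -189 (O(U, c) = -116 - 73 = -189)
N = -1995 (N = 2*(570*(-7/4)) = 2*(-1995/2) = -1995)
O((14 - 2)*7, 346/q) - N = -189 - 1*(-1995) = -189 + 1995 = 1806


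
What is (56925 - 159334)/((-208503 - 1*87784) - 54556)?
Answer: 102409/350843 ≈ 0.29189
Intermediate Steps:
(56925 - 159334)/((-208503 - 1*87784) - 54556) = -102409/((-208503 - 87784) - 54556) = -102409/(-296287 - 54556) = -102409/(-350843) = -102409*(-1/350843) = 102409/350843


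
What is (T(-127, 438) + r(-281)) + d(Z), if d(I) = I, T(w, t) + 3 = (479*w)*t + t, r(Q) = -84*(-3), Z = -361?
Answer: -26644528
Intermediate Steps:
r(Q) = 252
T(w, t) = -3 + t + 479*t*w (T(w, t) = -3 + ((479*w)*t + t) = -3 + (479*t*w + t) = -3 + (t + 479*t*w) = -3 + t + 479*t*w)
(T(-127, 438) + r(-281)) + d(Z) = ((-3 + 438 + 479*438*(-127)) + 252) - 361 = ((-3 + 438 - 26644854) + 252) - 361 = (-26644419 + 252) - 361 = -26644167 - 361 = -26644528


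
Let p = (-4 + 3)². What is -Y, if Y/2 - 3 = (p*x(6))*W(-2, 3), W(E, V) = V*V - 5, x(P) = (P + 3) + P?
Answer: -126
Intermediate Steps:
x(P) = 3 + 2*P (x(P) = (3 + P) + P = 3 + 2*P)
W(E, V) = -5 + V² (W(E, V) = V² - 5 = -5 + V²)
p = 1 (p = (-1)² = 1)
Y = 126 (Y = 6 + 2*((1*(3 + 2*6))*(-5 + 3²)) = 6 + 2*((1*(3 + 12))*(-5 + 9)) = 6 + 2*((1*15)*4) = 6 + 2*(15*4) = 6 + 2*60 = 6 + 120 = 126)
-Y = -1*126 = -126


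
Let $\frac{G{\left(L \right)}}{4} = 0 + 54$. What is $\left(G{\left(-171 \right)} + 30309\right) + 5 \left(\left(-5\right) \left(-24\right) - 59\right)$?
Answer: $30830$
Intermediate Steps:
$G{\left(L \right)} = 216$ ($G{\left(L \right)} = 4 \left(0 + 54\right) = 4 \cdot 54 = 216$)
$\left(G{\left(-171 \right)} + 30309\right) + 5 \left(\left(-5\right) \left(-24\right) - 59\right) = \left(216 + 30309\right) + 5 \left(\left(-5\right) \left(-24\right) - 59\right) = 30525 + 5 \left(120 - 59\right) = 30525 + 5 \cdot 61 = 30525 + 305 = 30830$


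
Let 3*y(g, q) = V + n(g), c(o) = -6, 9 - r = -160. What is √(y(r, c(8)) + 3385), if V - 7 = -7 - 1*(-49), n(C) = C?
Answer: √31119/3 ≈ 58.802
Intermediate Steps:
r = 169 (r = 9 - 1*(-160) = 9 + 160 = 169)
V = 49 (V = 7 + (-7 - 1*(-49)) = 7 + (-7 + 49) = 7 + 42 = 49)
y(g, q) = 49/3 + g/3 (y(g, q) = (49 + g)/3 = 49/3 + g/3)
√(y(r, c(8)) + 3385) = √((49/3 + (⅓)*169) + 3385) = √((49/3 + 169/3) + 3385) = √(218/3 + 3385) = √(10373/3) = √31119/3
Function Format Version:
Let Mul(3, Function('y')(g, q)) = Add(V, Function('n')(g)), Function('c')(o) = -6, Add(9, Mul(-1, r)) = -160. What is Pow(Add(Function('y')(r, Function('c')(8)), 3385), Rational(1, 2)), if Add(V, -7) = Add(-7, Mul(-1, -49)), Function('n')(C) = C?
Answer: Mul(Rational(1, 3), Pow(31119, Rational(1, 2))) ≈ 58.802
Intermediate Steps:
r = 169 (r = Add(9, Mul(-1, -160)) = Add(9, 160) = 169)
V = 49 (V = Add(7, Add(-7, Mul(-1, -49))) = Add(7, Add(-7, 49)) = Add(7, 42) = 49)
Function('y')(g, q) = Add(Rational(49, 3), Mul(Rational(1, 3), g)) (Function('y')(g, q) = Mul(Rational(1, 3), Add(49, g)) = Add(Rational(49, 3), Mul(Rational(1, 3), g)))
Pow(Add(Function('y')(r, Function('c')(8)), 3385), Rational(1, 2)) = Pow(Add(Add(Rational(49, 3), Mul(Rational(1, 3), 169)), 3385), Rational(1, 2)) = Pow(Add(Add(Rational(49, 3), Rational(169, 3)), 3385), Rational(1, 2)) = Pow(Add(Rational(218, 3), 3385), Rational(1, 2)) = Pow(Rational(10373, 3), Rational(1, 2)) = Mul(Rational(1, 3), Pow(31119, Rational(1, 2)))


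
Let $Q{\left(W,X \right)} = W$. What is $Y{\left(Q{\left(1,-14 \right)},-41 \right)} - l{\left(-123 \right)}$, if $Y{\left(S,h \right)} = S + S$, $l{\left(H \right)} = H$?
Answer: $125$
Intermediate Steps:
$Y{\left(S,h \right)} = 2 S$
$Y{\left(Q{\left(1,-14 \right)},-41 \right)} - l{\left(-123 \right)} = 2 \cdot 1 - -123 = 2 + 123 = 125$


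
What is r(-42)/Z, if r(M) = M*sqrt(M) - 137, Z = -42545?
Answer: 137/42545 + 42*I*sqrt(42)/42545 ≈ 0.0032201 + 0.0063977*I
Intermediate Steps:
r(M) = -137 + M**(3/2) (r(M) = M**(3/2) - 137 = -137 + M**(3/2))
r(-42)/Z = (-137 + (-42)**(3/2))/(-42545) = (-137 - 42*I*sqrt(42))*(-1/42545) = 137/42545 + 42*I*sqrt(42)/42545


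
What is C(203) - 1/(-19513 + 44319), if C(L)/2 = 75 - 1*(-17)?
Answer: 4564303/24806 ≈ 184.00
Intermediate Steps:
C(L) = 184 (C(L) = 2*(75 - 1*(-17)) = 2*(75 + 17) = 2*92 = 184)
C(203) - 1/(-19513 + 44319) = 184 - 1/(-19513 + 44319) = 184 - 1/24806 = 4564303/24806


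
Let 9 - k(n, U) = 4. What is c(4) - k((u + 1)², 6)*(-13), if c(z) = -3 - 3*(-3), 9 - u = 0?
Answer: 71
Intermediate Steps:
u = 9 (u = 9 - 1*0 = 9 + 0 = 9)
k(n, U) = 5 (k(n, U) = 9 - 1*4 = 9 - 4 = 5)
c(z) = 6 (c(z) = -3 + 9 = 6)
c(4) - k((u + 1)², 6)*(-13) = 6 - 5*(-13) = 6 - 1*(-65) = 6 + 65 = 71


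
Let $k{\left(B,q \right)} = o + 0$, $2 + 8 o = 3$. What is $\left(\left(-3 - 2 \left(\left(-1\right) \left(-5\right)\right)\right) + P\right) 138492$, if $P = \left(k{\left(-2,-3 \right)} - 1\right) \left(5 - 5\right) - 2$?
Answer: $-2077380$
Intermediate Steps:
$o = \frac{1}{8}$ ($o = - \frac{1}{4} + \frac{1}{8} \cdot 3 = - \frac{1}{4} + \frac{3}{8} = \frac{1}{8} \approx 0.125$)
$k{\left(B,q \right)} = \frac{1}{8}$ ($k{\left(B,q \right)} = \frac{1}{8} + 0 = \frac{1}{8}$)
$P = -2$ ($P = \left(\frac{1}{8} - 1\right) \left(5 - 5\right) - 2 = \left(- \frac{7}{8}\right) 0 - 2 = 0 - 2 = -2$)
$\left(\left(-3 - 2 \left(\left(-1\right) \left(-5\right)\right)\right) + P\right) 138492 = \left(\left(-3 - 2 \left(\left(-1\right) \left(-5\right)\right)\right) - 2\right) 138492 = \left(\left(-3 - 10\right) - 2\right) 138492 = \left(-13 - 2\right) 138492 = \left(-15\right) 138492 = -2077380$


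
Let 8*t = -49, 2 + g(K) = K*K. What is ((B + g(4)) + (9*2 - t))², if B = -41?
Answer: 529/64 ≈ 8.2656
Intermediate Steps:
g(K) = -2 + K² (g(K) = -2 + K*K = -2 + K²)
t = -49/8 (t = (⅛)*(-49) = -49/8 ≈ -6.1250)
((B + g(4)) + (9*2 - t))² = ((-41 + (-2 + 4²)) + (9*2 - 1*(-49/8)))² = ((-41 + (-2 + 16)) + (18 + 49/8))² = ((-41 + 14) + 193/8)² = (-27 + 193/8)² = (-23/8)² = 529/64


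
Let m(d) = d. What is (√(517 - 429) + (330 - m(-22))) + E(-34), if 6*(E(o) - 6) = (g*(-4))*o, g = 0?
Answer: 358 + 2*√22 ≈ 367.38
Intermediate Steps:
E(o) = 6 (E(o) = 6 + ((0*(-4))*o)/6 = 6 + (0*o)/6 = 6 + (⅙)*0 = 6 + 0 = 6)
(√(517 - 429) + (330 - m(-22))) + E(-34) = (√(517 - 429) + (330 - 1*(-22))) + 6 = (√88 + (330 + 22)) + 6 = (2*√22 + 352) + 6 = (352 + 2*√22) + 6 = 358 + 2*√22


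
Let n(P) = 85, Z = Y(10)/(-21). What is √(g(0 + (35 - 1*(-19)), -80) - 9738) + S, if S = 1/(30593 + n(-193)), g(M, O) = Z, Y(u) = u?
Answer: 1/30678 + 2*I*√1073667/21 ≈ 3.2597e-5 + 98.684*I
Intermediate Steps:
Z = -10/21 (Z = 10/(-21) = 10*(-1/21) = -10/21 ≈ -0.47619)
g(M, O) = -10/21
S = 1/30678 (S = 1/(30593 + 85) = 1/30678 ≈ 3.2597e-5)
√(g(0 + (35 - 1*(-19)), -80) - 9738) + S = √(-10/21 - 9738) + 1/30678 = √(-204508/21) + 1/30678 = 2*I*√1073667/21 + 1/30678 = 1/30678 + 2*I*√1073667/21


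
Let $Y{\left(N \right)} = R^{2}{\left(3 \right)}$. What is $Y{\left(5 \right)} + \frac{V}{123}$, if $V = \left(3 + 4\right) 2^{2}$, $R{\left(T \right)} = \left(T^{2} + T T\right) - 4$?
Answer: $\frac{24136}{123} \approx 196.23$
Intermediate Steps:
$R{\left(T \right)} = -4 + 2 T^{2}$ ($R{\left(T \right)} = \left(T^{2} + T^{2}\right) - 4 = 2 T^{2} - 4 = -4 + 2 T^{2}$)
$Y{\left(N \right)} = 196$ ($Y{\left(N \right)} = \left(-4 + 2 \cdot 3^{2}\right)^{2} = \left(-4 + 2 \cdot 9\right)^{2} = \left(-4 + 18\right)^{2} = 14^{2} = 196$)
$V = 28$ ($V = 7 \cdot 4 = 28$)
$Y{\left(5 \right)} + \frac{V}{123} = 196 + \frac{28}{123} = \frac{24136}{123}$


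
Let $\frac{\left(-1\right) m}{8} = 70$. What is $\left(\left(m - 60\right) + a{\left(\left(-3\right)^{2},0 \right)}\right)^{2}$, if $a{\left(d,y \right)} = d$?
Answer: $373321$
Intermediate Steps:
$m = -560$ ($m = \left(-8\right) 70 = -560$)
$\left(\left(m - 60\right) + a{\left(\left(-3\right)^{2},0 \right)}\right)^{2} = \left(\left(-560 - 60\right) + \left(-3\right)^{2}\right)^{2} = \left(-620 + 9\right)^{2} = \left(-611\right)^{2} = 373321$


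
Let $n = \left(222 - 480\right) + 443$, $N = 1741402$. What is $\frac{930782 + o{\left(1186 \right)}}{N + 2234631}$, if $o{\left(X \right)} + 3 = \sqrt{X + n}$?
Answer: $\frac{930779}{3976033} + \frac{\sqrt{1371}}{3976033} \approx 0.23411$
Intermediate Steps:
$n = 185$ ($n = -258 + 443 = 185$)
$o{\left(X \right)} = -3 + \sqrt{185 + X}$ ($o{\left(X \right)} = -3 + \sqrt{X + 185} = -3 + \sqrt{185 + X}$)
$\frac{930782 + o{\left(1186 \right)}}{N + 2234631} = \frac{930782 - \left(3 - \sqrt{185 + 1186}\right)}{1741402 + 2234631} = \frac{930782 - \left(3 - \sqrt{1371}\right)}{3976033} = \left(930779 + \sqrt{1371}\right) \frac{1}{3976033} = \frac{930779}{3976033} + \frac{\sqrt{1371}}{3976033}$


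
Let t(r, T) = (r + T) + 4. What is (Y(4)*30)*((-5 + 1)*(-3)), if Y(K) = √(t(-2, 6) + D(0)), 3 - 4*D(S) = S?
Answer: 180*√35 ≈ 1064.9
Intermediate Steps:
D(S) = ¾ - S/4
t(r, T) = 4 + T + r (t(r, T) = (T + r) + 4 = 4 + T + r)
Y(K) = √35/2 (Y(K) = √((4 + 6 - 2) + (¾ - ¼*0)) = √(8 + (¾ + 0)) = √(8 + ¾) = √(35/4) = √35/2)
(Y(4)*30)*((-5 + 1)*(-3)) = ((√35/2)*30)*((-5 + 1)*(-3)) = (15*√35)*(-4*(-3)) = (15*√35)*12 = 180*√35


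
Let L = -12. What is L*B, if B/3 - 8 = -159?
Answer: 5436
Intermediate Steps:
B = -453 (B = 24 + 3*(-159) = 24 - 477 = -453)
L*B = -12*(-453) = 5436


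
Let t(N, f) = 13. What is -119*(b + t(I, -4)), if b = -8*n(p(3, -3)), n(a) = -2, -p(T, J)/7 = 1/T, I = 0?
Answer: -3451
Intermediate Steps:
p(T, J) = -7/T
b = 16 (b = -8*(-2) = 16)
-119*(b + t(I, -4)) = -119*(16 + 13) = -119*29 = -3451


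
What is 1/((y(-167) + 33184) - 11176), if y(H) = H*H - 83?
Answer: 1/49814 ≈ 2.0075e-5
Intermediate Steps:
y(H) = -83 + H² (y(H) = H² - 83 = -83 + H²)
1/((y(-167) + 33184) - 11176) = 1/(((-83 + (-167)²) + 33184) - 11176) = 1/(((-83 + 27889) + 33184) - 11176) = 1/((27806 + 33184) - 11176) = 1/(60990 - 11176) = 1/49814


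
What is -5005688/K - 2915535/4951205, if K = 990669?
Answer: -790643359913/140143008747 ≈ -5.6417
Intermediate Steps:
-5005688/K - 2915535/4951205 = -5005688/990669 - 2915535/4951205 = -5005688*1/990669 - 2915535*1/4951205 = -5005688/990669 - 83301/141463 = -790643359913/140143008747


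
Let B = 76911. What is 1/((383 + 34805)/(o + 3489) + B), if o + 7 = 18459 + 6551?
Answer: 7123/547845850 ≈ 1.3002e-5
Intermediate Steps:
o = 25003 (o = -7 + (18459 + 6551) = -7 + 25010 = 25003)
1/((383 + 34805)/(o + 3489) + B) = 1/((383 + 34805)/(25003 + 3489) + 76911) = 1/(35188/28492 + 76911) = 1/(35188*(1/28492) + 76911) = 1/(8797/7123 + 76911) = 1/(547845850/7123) = 7123/547845850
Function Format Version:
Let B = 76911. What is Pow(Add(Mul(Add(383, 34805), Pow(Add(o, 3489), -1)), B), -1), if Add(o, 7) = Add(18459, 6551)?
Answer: Rational(7123, 547845850) ≈ 1.3002e-5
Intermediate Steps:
o = 25003 (o = Add(-7, Add(18459, 6551)) = Add(-7, 25010) = 25003)
Pow(Add(Mul(Add(383, 34805), Pow(Add(o, 3489), -1)), B), -1) = Pow(Add(Mul(Add(383, 34805), Pow(Add(25003, 3489), -1)), 76911), -1) = Pow(Add(Mul(35188, Pow(28492, -1)), 76911), -1) = Pow(Add(Mul(35188, Rational(1, 28492)), 76911), -1) = Pow(Add(Rational(8797, 7123), 76911), -1) = Pow(Rational(547845850, 7123), -1) = Rational(7123, 547845850)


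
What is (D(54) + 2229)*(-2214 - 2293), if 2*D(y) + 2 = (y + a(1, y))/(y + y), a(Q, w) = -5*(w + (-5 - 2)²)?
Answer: -2166907009/216 ≈ -1.0032e+7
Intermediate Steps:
a(Q, w) = -245 - 5*w (a(Q, w) = -5*(w + (-7)²) = -5*(w + 49) = -5*(49 + w) = -245 - 5*w)
D(y) = -1 + (-245 - 4*y)/(4*y) (D(y) = -1 + ((y + (-245 - 5*y))/(y + y))/2 = -1 + ((-245 - 4*y)/((2*y)))/2 = -1 + ((-245 - 4*y)*(1/(2*y)))/2 = -1 + ((-245 - 4*y)/(2*y))/2 = -1 + (-245 - 4*y)/(4*y))
(D(54) + 2229)*(-2214 - 2293) = ((-2 - 245/4/54) + 2229)*(-2214 - 2293) = ((-2 - 245/4*1/54) + 2229)*(-4507) = ((-2 - 245/216) + 2229)*(-4507) = (-677/216 + 2229)*(-4507) = (480787/216)*(-4507) = -2166907009/216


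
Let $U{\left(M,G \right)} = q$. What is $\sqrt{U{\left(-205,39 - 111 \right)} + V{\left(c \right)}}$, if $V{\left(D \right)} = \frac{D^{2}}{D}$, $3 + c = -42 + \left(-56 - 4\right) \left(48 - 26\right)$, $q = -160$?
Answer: $5 i \sqrt{61} \approx 39.051 i$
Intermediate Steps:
$U{\left(M,G \right)} = -160$
$c = -1365$ ($c = -3 + \left(-42 + \left(-56 - 4\right) \left(48 - 26\right)\right) = -3 - 1362 = -1365$)
$V{\left(D \right)} = D$
$\sqrt{U{\left(-205,39 - 111 \right)} + V{\left(c \right)}} = \sqrt{-160 - 1365} = \sqrt{-1525} = 5 i \sqrt{61}$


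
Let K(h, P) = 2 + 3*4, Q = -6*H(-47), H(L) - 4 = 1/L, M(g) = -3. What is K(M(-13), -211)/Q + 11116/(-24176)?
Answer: -3547495/3390684 ≈ -1.0462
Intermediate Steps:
H(L) = 4 + 1/L
Q = -1122/47 (Q = -6*(4 + 1/(-47)) = -6*(4 - 1/47) = -6*187/47 = -1122/47 ≈ -23.872)
K(h, P) = 14 (K(h, P) = 2 + 12 = 14)
K(M(-13), -211)/Q + 11116/(-24176) = 14/(-1122/47) + 11116/(-24176) = 14*(-47/1122) + 11116*(-1/24176) = -329/561 - 2779/6044 = -3547495/3390684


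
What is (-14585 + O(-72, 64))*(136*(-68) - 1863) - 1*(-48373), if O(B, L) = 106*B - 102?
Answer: 248034782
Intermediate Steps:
O(B, L) = -102 + 106*B
(-14585 + O(-72, 64))*(136*(-68) - 1863) - 1*(-48373) = (-14585 + (-102 + 106*(-72)))*(136*(-68) - 1863) - 1*(-48373) = (-14585 + (-102 - 7632))*(-9248 - 1863) + 48373 = (-14585 - 7734)*(-11111) + 48373 = -22319*(-11111) + 48373 = 247986409 + 48373 = 248034782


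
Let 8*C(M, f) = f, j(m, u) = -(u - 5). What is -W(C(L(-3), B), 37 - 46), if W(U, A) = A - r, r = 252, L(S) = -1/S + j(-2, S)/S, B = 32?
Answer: 261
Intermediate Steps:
j(m, u) = 5 - u (j(m, u) = -(-5 + u) = 5 - u)
L(S) = -1/S + (5 - S)/S
C(M, f) = f/8
W(U, A) = -252 + A (W(U, A) = A - 1*252 = A - 252 = -252 + A)
-W(C(L(-3), B), 37 - 46) = -(-252 + (37 - 46)) = -(-252 - 9) = -1*(-261) = 261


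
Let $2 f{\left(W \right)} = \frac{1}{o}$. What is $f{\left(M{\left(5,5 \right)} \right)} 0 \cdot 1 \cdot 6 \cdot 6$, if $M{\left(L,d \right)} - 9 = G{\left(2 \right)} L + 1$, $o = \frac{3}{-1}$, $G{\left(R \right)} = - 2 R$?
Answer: $0$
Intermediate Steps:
$o = -3$ ($o = 3 \left(-1\right) = -3$)
$M{\left(L,d \right)} = 10 - 4 L$ ($M{\left(L,d \right)} = 9 + \left(\left(-2\right) 2 L + 1\right) = 9 - \left(-1 + 4 L\right) = 10 - 4 L$)
$f{\left(W \right)} = - \frac{1}{6}$ ($f{\left(W \right)} = \frac{1}{2 \left(-3\right)} = \frac{1}{2} \left(- \frac{1}{3}\right) = - \frac{1}{6}$)
$f{\left(M{\left(5,5 \right)} \right)} 0 \cdot 1 \cdot 6 \cdot 6 = - \frac{0 \cdot 1 \cdot 6 \cdot 6}{6} = - \frac{0 \cdot 6 \cdot 6}{6} = - \frac{0 \cdot 6}{6} = \left(- \frac{1}{6}\right) 0 = 0$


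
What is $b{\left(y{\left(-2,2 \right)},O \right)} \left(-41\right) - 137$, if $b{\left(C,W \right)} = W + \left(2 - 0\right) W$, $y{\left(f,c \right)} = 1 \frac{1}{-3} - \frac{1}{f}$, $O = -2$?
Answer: $109$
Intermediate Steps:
$y{\left(f,c \right)} = - \frac{1}{3} - \frac{1}{f}$ ($y{\left(f,c \right)} = 1 \left(- \frac{1}{3}\right) - \frac{1}{f} = - \frac{1}{3} - \frac{1}{f}$)
$b{\left(C,W \right)} = 3 W$ ($b{\left(C,W \right)} = W + \left(2 + 0\right) W = W + 2 W = 3 W$)
$b{\left(y{\left(-2,2 \right)},O \right)} \left(-41\right) - 137 = 3 \left(-2\right) \left(-41\right) - 137 = \left(-6\right) \left(-41\right) - 137 = 246 - 137 = 109$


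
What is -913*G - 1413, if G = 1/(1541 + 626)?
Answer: -278444/197 ≈ -1413.4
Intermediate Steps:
G = 1/2167 ≈ 0.00046147
-913*G - 1413 = -913*1/2167 - 1413 = -83/197 - 1413 = -278444/197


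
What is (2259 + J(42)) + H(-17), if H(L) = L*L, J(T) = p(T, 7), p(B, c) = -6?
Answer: 2542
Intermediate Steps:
J(T) = -6
H(L) = L²
(2259 + J(42)) + H(-17) = (2259 - 6) + (-17)² = 2253 + 289 = 2542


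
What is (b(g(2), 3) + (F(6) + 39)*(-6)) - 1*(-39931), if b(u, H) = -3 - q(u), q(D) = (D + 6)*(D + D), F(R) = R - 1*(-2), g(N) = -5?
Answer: 39656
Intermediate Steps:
F(R) = 2 + R (F(R) = R + 2 = 2 + R)
q(D) = 2*D*(6 + D) (q(D) = (6 + D)*(2*D) = 2*D*(6 + D))
b(u, H) = -3 - 2*u*(6 + u)
(b(g(2), 3) + (F(6) + 39)*(-6)) - 1*(-39931) = ((-3 - 2*(-5)*(6 - 5)) + ((2 + 6) + 39)*(-6)) - 1*(-39931) = ((-3 - 2*(-5)*1) + (8 + 39)*(-6)) + 39931 = ((-3 + 10) + 47*(-6)) + 39931 = (7 - 282) + 39931 = -275 + 39931 = 39656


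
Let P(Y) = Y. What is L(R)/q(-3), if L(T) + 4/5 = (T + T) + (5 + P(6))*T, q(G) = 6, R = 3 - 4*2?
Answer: -329/30 ≈ -10.967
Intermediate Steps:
R = -5 (R = 3 - 8 = -5)
L(T) = -⅘ + 13*T (L(T) = -⅘ + ((T + T) + (5 + 6)*T) = -⅘ + (2*T + 11*T) = -⅘ + 13*T)
L(R)/q(-3) = (-⅘ + 13*(-5))/6 = (-⅘ - 65)*(⅙) = -329/5*⅙ = -329/30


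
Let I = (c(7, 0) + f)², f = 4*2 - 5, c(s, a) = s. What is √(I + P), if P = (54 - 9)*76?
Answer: 8*√55 ≈ 59.330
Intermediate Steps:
f = 3 (f = 8 - 5 = 3)
P = 3420 (P = 45*76 = 3420)
I = 100 (I = (7 + 3)² = 10² = 100)
√(I + P) = √(100 + 3420) = √3520 = 8*√55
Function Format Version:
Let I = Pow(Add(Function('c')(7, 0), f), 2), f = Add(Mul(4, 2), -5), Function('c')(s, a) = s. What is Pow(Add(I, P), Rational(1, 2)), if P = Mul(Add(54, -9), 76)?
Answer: Mul(8, Pow(55, Rational(1, 2))) ≈ 59.330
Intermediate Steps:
f = 3 (f = Add(8, -5) = 3)
P = 3420 (P = Mul(45, 76) = 3420)
I = 100 (I = Pow(Add(7, 3), 2) = Pow(10, 2) = 100)
Pow(Add(I, P), Rational(1, 2)) = Pow(Add(100, 3420), Rational(1, 2)) = Pow(3520, Rational(1, 2)) = Mul(8, Pow(55, Rational(1, 2)))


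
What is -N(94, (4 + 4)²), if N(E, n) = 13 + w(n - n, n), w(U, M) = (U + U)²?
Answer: -13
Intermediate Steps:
w(U, M) = 4*U² (w(U, M) = (2*U)² = 4*U²)
N(E, n) = 13 (N(E, n) = 13 + 4*(n - n)² = 13 + 4*0² = 13 + 4*0 = 13 + 0 = 13)
-N(94, (4 + 4)²) = -1*13 = -13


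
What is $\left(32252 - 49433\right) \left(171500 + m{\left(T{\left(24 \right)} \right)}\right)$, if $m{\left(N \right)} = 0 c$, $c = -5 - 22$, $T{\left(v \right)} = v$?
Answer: $-2946541500$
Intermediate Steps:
$c = -27$ ($c = -5 - 22 = -27$)
$m{\left(N \right)} = 0$ ($m{\left(N \right)} = 0 \left(-27\right) = 0$)
$\left(32252 - 49433\right) \left(171500 + m{\left(T{\left(24 \right)} \right)}\right) = \left(32252 - 49433\right) \left(171500 + 0\right) = \left(32252 - 49433\right) 171500 = \left(-17181\right) 171500 = -2946541500$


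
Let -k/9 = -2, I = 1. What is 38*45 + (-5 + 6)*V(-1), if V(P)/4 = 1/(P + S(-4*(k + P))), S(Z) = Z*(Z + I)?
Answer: 7789054/4555 ≈ 1710.0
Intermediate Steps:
k = 18 (k = -9*(-2) = 18)
S(Z) = Z*(1 + Z) (S(Z) = Z*(Z + 1) = Z*(1 + Z))
V(P) = 4/(P + (-72 - 4*P)*(-71 - 4*P)) (V(P) = 4/(P + (-4*(18 + P))*(1 - 4*(18 + P))) = 4/(P + (-72 - 4*P)*(1 + (-72 - 4*P))) = 4/(P + (-72 - 4*P)*(-71 - 4*P)))
38*45 + (-5 + 6)*V(-1) = 38*45 + (-5 + 6)*(4/(5112 + 16*(-1)² + 573*(-1))) = 1710 + 1*(4/(5112 + 16*1 - 573)) = 1710 + 1*(4/(5112 + 16 - 573)) = 1710 + 1*(4/4555) = 1710 + 4/4555 = 7789054/4555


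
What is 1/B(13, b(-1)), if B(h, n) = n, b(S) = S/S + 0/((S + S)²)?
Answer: 1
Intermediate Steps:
b(S) = 1 (b(S) = 1 + 0/((2*S)²) = 1 + 0/((4*S²)) = 1 + 0*(1/(4*S²)) = 1 + 0 = 1)
1/B(13, b(-1)) = 1/1 = 1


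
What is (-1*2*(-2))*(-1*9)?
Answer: -36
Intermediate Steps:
(-1*2*(-2))*(-1*9) = -2*(-2)*(-9) = 4*(-9) = -36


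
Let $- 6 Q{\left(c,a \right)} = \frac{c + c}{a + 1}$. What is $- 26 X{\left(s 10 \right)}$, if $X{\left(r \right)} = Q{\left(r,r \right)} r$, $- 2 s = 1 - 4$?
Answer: $\frac{975}{8} \approx 121.88$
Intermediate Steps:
$s = \frac{3}{2}$ ($s = - \frac{1 - 4}{2} = \left(- \frac{1}{2}\right) \left(-3\right) = \frac{3}{2} \approx 1.5$)
$Q{\left(c,a \right)} = - \frac{c}{3 \left(1 + a\right)}$ ($Q{\left(c,a \right)} = - \frac{\left(c + c\right) \frac{1}{a + 1}}{6} = - \frac{2 c \frac{1}{1 + a}}{6} = - \frac{c}{3 \left(1 + a\right)}$)
$X{\left(r \right)} = - \frac{r^{2}}{3 + 3 r}$ ($X{\left(r \right)} = - \frac{r}{3 + 3 r} r = - \frac{r^{2}}{3 + 3 r}$)
$- 26 X{\left(s 10 \right)} = - 26 \left(- \frac{\left(\frac{3}{2} \cdot 10\right)^{2}}{3 + 3 \cdot \frac{3}{2} \cdot 10}\right) = - 26 \left(- \frac{15^{2}}{3 + 3 \cdot 15}\right) = - 26 \left(\left(-1\right) 225 \frac{1}{3 + 45}\right) = - 26 \left(\left(-1\right) 225 \cdot \frac{1}{48}\right) = \left(-26\right) \left(- \frac{75}{16}\right) = \frac{975}{8}$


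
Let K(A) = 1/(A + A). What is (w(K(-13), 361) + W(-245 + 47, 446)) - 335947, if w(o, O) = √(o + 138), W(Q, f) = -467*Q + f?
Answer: -243035 + √93262/26 ≈ -2.4302e+5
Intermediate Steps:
K(A) = 1/(2*A)
W(Q, f) = f - 467*Q
w(o, O) = √(138 + o)
(w(K(-13), 361) + W(-245 + 47, 446)) - 335947 = (√(138 + (½)/(-13)) + (446 - 467*(-245 + 47))) - 335947 = (√(138 + (½)*(-1/13)) + (446 - 467*(-198))) - 335947 = (√(138 - 1/26) + (446 + 92466)) - 335947 = (√(3587/26) + 92912) - 335947 = (√93262/26 + 92912) - 335947 = (92912 + √93262/26) - 335947 = -243035 + √93262/26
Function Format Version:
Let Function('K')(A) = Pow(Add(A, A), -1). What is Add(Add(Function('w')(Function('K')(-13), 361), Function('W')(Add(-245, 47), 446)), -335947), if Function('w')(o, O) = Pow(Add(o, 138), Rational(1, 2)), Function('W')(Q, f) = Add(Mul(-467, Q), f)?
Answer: Add(-243035, Mul(Rational(1, 26), Pow(93262, Rational(1, 2)))) ≈ -2.4302e+5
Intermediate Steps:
Function('K')(A) = Mul(Rational(1, 2), Pow(A, -1)) (Function('K')(A) = Pow(Mul(2, A), -1) = Mul(Rational(1, 2), Pow(A, -1)))
Function('W')(Q, f) = Add(f, Mul(-467, Q))
Function('w')(o, O) = Pow(Add(138, o), Rational(1, 2))
Add(Add(Function('w')(Function('K')(-13), 361), Function('W')(Add(-245, 47), 446)), -335947) = Add(Add(Pow(Add(138, Mul(Rational(1, 2), Pow(-13, -1))), Rational(1, 2)), Add(446, Mul(-467, Add(-245, 47)))), -335947) = Add(Add(Pow(Add(138, Mul(Rational(1, 2), Rational(-1, 13))), Rational(1, 2)), Add(446, Mul(-467, -198))), -335947) = Add(Add(Pow(Add(138, Rational(-1, 26)), Rational(1, 2)), Add(446, 92466)), -335947) = Add(Add(Pow(Rational(3587, 26), Rational(1, 2)), 92912), -335947) = Add(Add(Mul(Rational(1, 26), Pow(93262, Rational(1, 2))), 92912), -335947) = Add(Add(92912, Mul(Rational(1, 26), Pow(93262, Rational(1, 2)))), -335947) = Add(-243035, Mul(Rational(1, 26), Pow(93262, Rational(1, 2))))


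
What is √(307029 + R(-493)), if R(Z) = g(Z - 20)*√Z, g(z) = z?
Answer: √(307029 - 513*I*√493) ≈ 554.2 - 10.28*I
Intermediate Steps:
R(Z) = √Z*(-20 + Z) (R(Z) = (Z - 20)*√Z = (-20 + Z)*√Z = √Z*(-20 + Z))
√(307029 + R(-493)) = √(307029 + √(-493)*(-20 - 493)) = √(307029 + (I*√493)*(-513)) = √(307029 - 513*I*√493)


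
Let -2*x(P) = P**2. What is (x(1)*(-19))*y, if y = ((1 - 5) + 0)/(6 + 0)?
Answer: -19/3 ≈ -6.3333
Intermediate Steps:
x(P) = -P**2/2
y = -2/3 (y = (-4 + 0)/6 = (1/6)*(-4) = -2/3 ≈ -0.66667)
(x(1)*(-19))*y = (-1/2*1**2*(-19))*(-2/3) = (-1/2*1*(-19))*(-2/3) = -1/2*(-19)*(-2/3) = (19/2)*(-2/3) = -19/3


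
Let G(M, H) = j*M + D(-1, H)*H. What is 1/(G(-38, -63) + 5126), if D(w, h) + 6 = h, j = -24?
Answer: 1/10385 ≈ 9.6293e-5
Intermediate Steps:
D(w, h) = -6 + h
G(M, H) = -24*M + H*(-6 + H) (G(M, H) = -24*M + (-6 + H)*H = -24*M + H*(-6 + H))
1/(G(-38, -63) + 5126) = 1/((-24*(-38) - 63*(-6 - 63)) + 5126) = 1/((912 - 63*(-69)) + 5126) = 1/((912 + 4347) + 5126) = 1/(5259 + 5126) = 1/10385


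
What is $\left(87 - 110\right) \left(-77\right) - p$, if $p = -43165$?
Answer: $44936$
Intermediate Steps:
$\left(87 - 110\right) \left(-77\right) - p = \left(87 - 110\right) \left(-77\right) - -43165 = \left(-23\right) \left(-77\right) + 43165 = 1771 + 43165 = 44936$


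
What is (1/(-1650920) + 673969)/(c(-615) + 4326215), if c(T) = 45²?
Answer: 1112668901479/7145577980800 ≈ 0.15571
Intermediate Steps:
c(T) = 2025
(1/(-1650920) + 673969)/(c(-615) + 4326215) = (1/(-1650920) + 673969)/(2025 + 4326215) = (-1/1650920 + 673969)/4328240 = (1112668901479/1650920)*(1/4328240) = 1112668901479/7145577980800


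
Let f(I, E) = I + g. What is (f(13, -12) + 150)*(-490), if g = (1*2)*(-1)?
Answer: -78890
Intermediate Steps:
g = -2 (g = 2*(-1) = -2)
f(I, E) = -2 + I (f(I, E) = I - 2 = -2 + I)
(f(13, -12) + 150)*(-490) = ((-2 + 13) + 150)*(-490) = (11 + 150)*(-490) = 161*(-490) = -78890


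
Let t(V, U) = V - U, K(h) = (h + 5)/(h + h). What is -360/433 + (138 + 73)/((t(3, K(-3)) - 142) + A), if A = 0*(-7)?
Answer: -423849/180128 ≈ -2.3530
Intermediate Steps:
A = 0
K(h) = (5 + h)/(2*h) (K(h) = (5 + h)/((2*h)) = (5 + h)*(1/(2*h)) = (5 + h)/(2*h))
-360/433 + (138 + 73)/((t(3, K(-3)) - 142) + A) = -360/433 + (138 + 73)/(((3 - (5 - 3)/(2*(-3))) - 142) + 0) = -360*1/433 + 211/(((3 - (-1)*2/(2*3)) - 142) + 0) = -360/433 + 211/(((3 - 1*(-1/3)) - 142) + 0) = -360/433 + 211/(((3 + 1/3) - 142) + 0) = -360/433 + 211/((10/3 - 142) + 0) = -360/433 + 211/(-416/3 + 0) = -360/433 + 211/(-416/3) = -360/433 + 211*(-3/416) = -360/433 - 633/416 = -423849/180128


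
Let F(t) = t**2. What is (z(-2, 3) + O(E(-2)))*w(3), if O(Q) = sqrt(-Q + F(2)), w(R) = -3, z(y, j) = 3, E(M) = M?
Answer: -9 - 3*sqrt(6) ≈ -16.348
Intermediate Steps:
O(Q) = sqrt(4 - Q) (O(Q) = sqrt(-Q + 2**2) = sqrt(-Q + 4) = sqrt(4 - Q))
(z(-2, 3) + O(E(-2)))*w(3) = (3 + sqrt(4 - 1*(-2)))*(-3) = (3 + sqrt(4 + 2))*(-3) = (3 + sqrt(6))*(-3) = -9 - 3*sqrt(6)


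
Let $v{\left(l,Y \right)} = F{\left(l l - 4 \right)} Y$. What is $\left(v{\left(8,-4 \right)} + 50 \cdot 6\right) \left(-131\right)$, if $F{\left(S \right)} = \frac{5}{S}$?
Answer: $- \frac{117769}{3} \approx -39256.0$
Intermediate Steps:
$v{\left(l,Y \right)} = \frac{5 Y}{-4 + l^{2}}$ ($v{\left(l,Y \right)} = \frac{5}{l l - 4} Y = \frac{5}{l^{2} - 4} Y = \frac{5}{-4 + l^{2}} Y = \frac{5 Y}{-4 + l^{2}}$)
$\left(v{\left(8,-4 \right)} + 50 \cdot 6\right) \left(-131\right) = \left(5 \left(-4\right) \frac{1}{-4 + 8^{2}} + 50 \cdot 6\right) \left(-131\right) = \left(5 \left(-4\right) \frac{1}{-4 + 64} + 300\right) \left(-131\right) = \left(5 \left(-4\right) \frac{1}{60} + 300\right) \left(-131\right) = \left(- \frac{1}{3} + 300\right) \left(-131\right) = \frac{899}{3} \left(-131\right) = - \frac{117769}{3}$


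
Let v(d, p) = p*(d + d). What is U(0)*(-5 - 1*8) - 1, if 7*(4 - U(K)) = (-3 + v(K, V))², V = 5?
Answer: -254/7 ≈ -36.286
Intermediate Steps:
v(d, p) = 2*d*p (v(d, p) = p*(2*d) = 2*d*p)
U(K) = 4 - (-3 + 10*K)²/7 (U(K) = 4 - (-3 + 2*K*5)²/7 = 4 - (-3 + 10*K)²/7)
U(0)*(-5 - 1*8) - 1 = (4 - (-3 + 10*0)²/7)*(-5 - 1*8) - 1 = (4 - (-3 + 0)²/7)*(-5 - 8) - 1 = (4 - ⅐*(-3)²)*(-13) - 1 = (4 - ⅐*9)*(-13) - 1 = (4 - 9/7)*(-13) - 1 = (19/7)*(-13) - 1 = -247/7 - 1 = -254/7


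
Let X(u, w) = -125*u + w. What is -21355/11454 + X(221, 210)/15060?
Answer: -7062419/1916636 ≈ -3.6848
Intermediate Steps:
X(u, w) = w - 125*u
-21355/11454 + X(221, 210)/15060 = -21355/11454 + (210 - 125*221)/15060 = -21355*1/11454 + (210 - 27625)*(1/15060) = -21355/11454 - 27415*1/15060 = -21355/11454 - 5483/3012 = -7062419/1916636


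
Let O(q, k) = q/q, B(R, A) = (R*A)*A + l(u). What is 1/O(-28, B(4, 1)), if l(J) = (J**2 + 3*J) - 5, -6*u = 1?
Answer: 1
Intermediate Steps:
u = -1/6 (u = -1/6*1 = -1/6 ≈ -0.16667)
l(J) = -5 + J**2 + 3*J
B(R, A) = -197/36 + R*A**2 (B(R, A) = (R*A)*A + (-5 + (-1/6)**2 + 3*(-1/6)) = (A*R)*A + (-5 + 1/36 - 1/2) = R*A**2 - 197/36 = -197/36 + R*A**2)
O(q, k) = 1
1/O(-28, B(4, 1)) = 1/1 = 1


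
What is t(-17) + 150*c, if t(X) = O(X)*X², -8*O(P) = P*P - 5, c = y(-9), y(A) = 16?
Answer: -15719/2 ≈ -7859.5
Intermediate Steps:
c = 16
O(P) = 5/8 - P²/8 (O(P) = -(P*P - 5)/8 = -(P² - 5)/8 = -(-5 + P²)/8 = 5/8 - P²/8)
t(X) = X²*(5/8 - X²/8) (t(X) = (5/8 - X²/8)*X² = X²*(5/8 - X²/8))
t(-17) + 150*c = (⅛)*(-17)²*(5 - 1*(-17)²) + 150*16 = (⅛)*289*(5 - 1*289) + 2400 = (⅛)*289*(5 - 289) + 2400 = (⅛)*289*(-284) + 2400 = -20519/2 + 2400 = -15719/2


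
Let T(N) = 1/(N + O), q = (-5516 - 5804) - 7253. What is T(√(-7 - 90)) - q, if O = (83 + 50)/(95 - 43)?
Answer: 5200019737/279977 - 2704*I*√97/279977 ≈ 18573.0 - 0.09512*I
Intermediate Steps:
q = -18573 (q = -11320 - 7253 = -18573)
O = 133/52 ≈ 2.5577
T(N) = 1/(133/52 + N) (T(N) = 1/(N + 133/52) = 1/(133/52 + N))
T(√(-7 - 90)) - q = 52/(133 + 52*√(-7 - 90)) - 1*(-18573) = 52/(133 + 52*√(-97)) + 18573 = 52/(133 + 52*(I*√97)) + 18573 = 52/(133 + 52*I*√97) + 18573 = 18573 + 52/(133 + 52*I*√97)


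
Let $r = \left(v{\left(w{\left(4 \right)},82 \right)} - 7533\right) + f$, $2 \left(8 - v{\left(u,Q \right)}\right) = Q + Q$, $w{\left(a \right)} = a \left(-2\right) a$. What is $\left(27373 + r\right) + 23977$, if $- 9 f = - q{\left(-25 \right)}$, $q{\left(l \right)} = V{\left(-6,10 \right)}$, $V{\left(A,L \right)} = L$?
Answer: $\frac{393697}{9} \approx 43744.0$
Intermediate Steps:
$w{\left(a \right)} = - 2 a^{2}$ ($w{\left(a \right)} = - 2 a a = - 2 a^{2}$)
$q{\left(l \right)} = 10$
$v{\left(u,Q \right)} = 8 - Q$ ($v{\left(u,Q \right)} = 8 - \frac{Q + Q}{2} = 8 - \frac{2 Q}{2} = 8 - Q$)
$f = \frac{10}{9}$ ($f = - \frac{\left(-1\right) 10}{9} = \left(- \frac{1}{9}\right) \left(-10\right) = \frac{10}{9} \approx 1.1111$)
$r = - \frac{68453}{9}$ ($r = \left(\left(8 - 82\right) - 7533\right) + \frac{10}{9} = \left(-74 - 7533\right) + \frac{10}{9} = -7607 + \frac{10}{9} = - \frac{68453}{9} \approx -7605.9$)
$\left(27373 + r\right) + 23977 = \left(27373 - \frac{68453}{9}\right) + 23977 = \frac{177904}{9} + 23977 = \frac{393697}{9}$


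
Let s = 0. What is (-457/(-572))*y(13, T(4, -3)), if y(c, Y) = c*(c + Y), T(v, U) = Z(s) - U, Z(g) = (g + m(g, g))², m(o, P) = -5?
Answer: 18737/44 ≈ 425.84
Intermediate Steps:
Z(g) = (-5 + g)² (Z(g) = (g - 5)² = (-5 + g)²)
T(v, U) = 25 - U (T(v, U) = (-5 + 0)² - U = (-5)² - U = 25 - U)
y(c, Y) = c*(Y + c)
(-457/(-572))*y(13, T(4, -3)) = (-457/(-572))*(13*((25 - 1*(-3)) + 13)) = (-457*(-1/572))*(13*((25 + 3) + 13)) = 457*(13*(28 + 13))/572 = 457*(13*41)/572 = (457/572)*533 = 18737/44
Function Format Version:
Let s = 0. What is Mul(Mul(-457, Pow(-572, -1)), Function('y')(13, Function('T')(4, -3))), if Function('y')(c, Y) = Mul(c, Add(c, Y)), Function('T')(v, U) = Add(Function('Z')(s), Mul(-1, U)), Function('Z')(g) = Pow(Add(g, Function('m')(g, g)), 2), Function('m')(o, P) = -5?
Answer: Rational(18737, 44) ≈ 425.84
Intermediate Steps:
Function('Z')(g) = Pow(Add(-5, g), 2) (Function('Z')(g) = Pow(Add(g, -5), 2) = Pow(Add(-5, g), 2))
Function('T')(v, U) = Add(25, Mul(-1, U)) (Function('T')(v, U) = Add(Pow(Add(-5, 0), 2), Mul(-1, U)) = Add(Pow(-5, 2), Mul(-1, U)) = Add(25, Mul(-1, U)))
Function('y')(c, Y) = Mul(c, Add(Y, c))
Mul(Mul(-457, Pow(-572, -1)), Function('y')(13, Function('T')(4, -3))) = Mul(Mul(-457, Pow(-572, -1)), Mul(13, Add(Add(25, Mul(-1, -3)), 13))) = Mul(Mul(-457, Rational(-1, 572)), Mul(13, Add(Add(25, 3), 13))) = Mul(Rational(457, 572), Mul(13, Add(28, 13))) = Mul(Rational(457, 572), Mul(13, 41)) = Mul(Rational(457, 572), 533) = Rational(18737, 44)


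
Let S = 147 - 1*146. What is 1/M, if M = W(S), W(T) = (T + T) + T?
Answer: ⅓ ≈ 0.33333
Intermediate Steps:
S = 1 (S = 147 - 146 = 1)
W(T) = 3*T (W(T) = 2*T + T = 3*T)
M = 3 (M = 3*1 = 3)
1/M = 1/3 = ⅓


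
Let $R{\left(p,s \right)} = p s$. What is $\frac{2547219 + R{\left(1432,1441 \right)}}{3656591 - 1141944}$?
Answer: $\frac{4610731}{2514647} \approx 1.8335$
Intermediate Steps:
$\frac{2547219 + R{\left(1432,1441 \right)}}{3656591 - 1141944} = \frac{2547219 + 1432 \cdot 1441}{3656591 - 1141944} = \frac{2547219 + 2063512}{2514647} = 4610731 \cdot \frac{1}{2514647} = \frac{4610731}{2514647}$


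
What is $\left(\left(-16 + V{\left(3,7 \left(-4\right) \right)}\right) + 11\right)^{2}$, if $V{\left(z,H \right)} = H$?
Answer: $1089$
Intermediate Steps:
$\left(\left(-16 + V{\left(3,7 \left(-4\right) \right)}\right) + 11\right)^{2} = \left(\left(-16 + 7 \left(-4\right)\right) + 11\right)^{2} = \left(\left(-16 - 28\right) + 11\right)^{2} = \left(-44 + 11\right)^{2} = \left(-33\right)^{2} = 1089$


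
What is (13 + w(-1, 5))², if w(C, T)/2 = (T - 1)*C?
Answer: 25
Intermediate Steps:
w(C, T) = 2*C*(-1 + T) (w(C, T) = 2*((T - 1)*C) = 2*((-1 + T)*C) = 2*(C*(-1 + T)) = 2*C*(-1 + T))
(13 + w(-1, 5))² = (13 + 2*(-1)*(-1 + 5))² = (13 + 2*(-1)*4)² = (13 - 8)² = 5² = 25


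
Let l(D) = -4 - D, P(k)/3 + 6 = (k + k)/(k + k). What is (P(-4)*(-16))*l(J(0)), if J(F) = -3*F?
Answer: -960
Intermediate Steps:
P(k) = -15 (P(k) = -18 + 3*((k + k)/(k + k)) = -18 + 3*((2*k)/((2*k))) = -18 + 3*((2*k)*(1/(2*k))) = -18 + 3*1 = -18 + 3 = -15)
(P(-4)*(-16))*l(J(0)) = (-15*(-16))*(-4 - (-3)*0) = 240*(-4 - 1*0) = 240*(-4 + 0) = 240*(-4) = -960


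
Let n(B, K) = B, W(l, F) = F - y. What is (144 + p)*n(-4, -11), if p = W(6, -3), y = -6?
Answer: -588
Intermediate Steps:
W(l, F) = 6 + F (W(l, F) = F - 1*(-6) = F + 6 = 6 + F)
p = 3 (p = 6 - 3 = 3)
(144 + p)*n(-4, -11) = (144 + 3)*(-4) = 147*(-4) = -588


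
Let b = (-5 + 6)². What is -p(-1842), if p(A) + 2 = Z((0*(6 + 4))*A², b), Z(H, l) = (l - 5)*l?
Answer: 6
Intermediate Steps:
b = 1 (b = 1² = 1)
Z(H, l) = l*(-5 + l) (Z(H, l) = (-5 + l)*l = l*(-5 + l))
p(A) = -6 (p(A) = -2 + 1*(-5 + 1) = -2 + 1*(-4) = -2 - 4 = -6)
-p(-1842) = -1*(-6) = 6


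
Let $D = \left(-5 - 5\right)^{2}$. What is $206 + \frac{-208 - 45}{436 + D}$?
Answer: $\frac{110163}{536} \approx 205.53$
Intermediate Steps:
$D = 100$ ($D = \left(-10\right)^{2} = 100$)
$206 + \frac{-208 - 45}{436 + D} = 206 + \frac{-208 - 45}{436 + 100} = 206 + \frac{-208 - 45}{536} = 206 - \frac{253}{536} = \frac{110163}{536}$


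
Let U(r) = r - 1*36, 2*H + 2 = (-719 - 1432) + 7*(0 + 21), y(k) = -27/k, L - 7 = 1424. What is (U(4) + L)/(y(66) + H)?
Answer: -30778/22075 ≈ -1.3942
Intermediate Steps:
L = 1431 (L = 7 + 1424 = 1431)
H = -1003 (H = -1 + ((-719 - 1432) + 7*(0 + 21))/2 = -1 + (-2151 + 7*21)/2 = -1 + (-2151 + 147)/2 = -1 + (½)*(-2004) = -1 - 1002 = -1003)
U(r) = -36 + r (U(r) = r - 36 = -36 + r)
(U(4) + L)/(y(66) + H) = ((-36 + 4) + 1431)/(-27/66 - 1003) = (-32 + 1431)/(-27*1/66 - 1003) = 1399/(-9/22 - 1003) = 1399/(-22075/22) = 1399*(-22/22075) = -30778/22075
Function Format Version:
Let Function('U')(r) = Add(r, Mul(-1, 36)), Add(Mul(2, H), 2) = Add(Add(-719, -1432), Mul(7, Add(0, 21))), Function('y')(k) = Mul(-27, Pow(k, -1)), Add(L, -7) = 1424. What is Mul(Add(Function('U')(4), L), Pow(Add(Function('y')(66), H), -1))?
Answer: Rational(-30778, 22075) ≈ -1.3942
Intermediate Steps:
L = 1431 (L = Add(7, 1424) = 1431)
H = -1003 (H = Add(-1, Mul(Rational(1, 2), Add(Add(-719, -1432), Mul(7, Add(0, 21))))) = Add(-1, Mul(Rational(1, 2), Add(-2151, Mul(7, 21)))) = Add(-1, Mul(Rational(1, 2), Add(-2151, 147))) = Add(-1, Mul(Rational(1, 2), -2004)) = Add(-1, -1002) = -1003)
Function('U')(r) = Add(-36, r) (Function('U')(r) = Add(r, -36) = Add(-36, r))
Mul(Add(Function('U')(4), L), Pow(Add(Function('y')(66), H), -1)) = Mul(Add(Add(-36, 4), 1431), Pow(Add(Mul(-27, Pow(66, -1)), -1003), -1)) = Mul(Add(-32, 1431), Pow(Add(Mul(-27, Rational(1, 66)), -1003), -1)) = Mul(1399, Pow(Add(Rational(-9, 22), -1003), -1)) = Mul(1399, Pow(Rational(-22075, 22), -1)) = Mul(1399, Rational(-22, 22075)) = Rational(-30778, 22075)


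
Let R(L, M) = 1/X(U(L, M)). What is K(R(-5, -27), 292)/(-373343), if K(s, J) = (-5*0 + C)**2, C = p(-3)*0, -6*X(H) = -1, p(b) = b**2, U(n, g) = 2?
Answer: 0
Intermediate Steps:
X(H) = 1/6 (X(H) = -1/6*(-1) = 1/6)
R(L, M) = 6 (R(L, M) = 1/(1/6) = 6)
C = 0 (C = (-3)**2*0 = 9*0 = 0)
K(s, J) = 0 (K(s, J) = (-5*0 + 0)**2 = (0 + 0)**2 = 0**2 = 0)
K(R(-5, -27), 292)/(-373343) = 0/(-373343) = 0*(-1/373343) = 0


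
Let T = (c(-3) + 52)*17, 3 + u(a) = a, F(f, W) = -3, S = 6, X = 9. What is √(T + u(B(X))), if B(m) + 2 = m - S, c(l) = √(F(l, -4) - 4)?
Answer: √(882 + 17*I*√7) ≈ 29.708 + 0.75699*I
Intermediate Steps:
c(l) = I*√7 (c(l) = √(-3 - 4) = √(-7) = I*√7)
B(m) = -8 + m (B(m) = -2 + (m - 1*6) = -2 + (m - 6) = -2 + (-6 + m) = -8 + m)
u(a) = -3 + a
T = 884 + 17*I*√7 (T = (I*√7 + 52)*17 = (52 + I*√7)*17 = 884 + 17*I*√7 ≈ 884.0 + 44.978*I)
√(T + u(B(X))) = √((884 + 17*I*√7) + (-3 + (-8 + 9))) = √((884 + 17*I*√7) + (-3 + 1)) = √((884 + 17*I*√7) - 2) = √(882 + 17*I*√7)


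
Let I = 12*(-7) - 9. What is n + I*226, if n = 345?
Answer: -20673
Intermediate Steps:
I = -93 (I = -84 - 9 = -93)
n + I*226 = 345 - 93*226 = 345 - 21018 = -20673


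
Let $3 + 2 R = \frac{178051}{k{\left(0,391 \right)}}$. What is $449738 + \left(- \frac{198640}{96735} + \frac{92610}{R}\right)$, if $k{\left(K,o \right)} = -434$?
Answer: $\frac{1559002652799814}{3469942491} \approx 4.4929 \cdot 10^{5}$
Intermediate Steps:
$R = - \frac{179353}{868}$ ($R = - \frac{3}{2} + \frac{178051 \frac{1}{-434}}{2} = - \frac{3}{2} + \frac{178051 \left(- \frac{1}{434}\right)}{2} = - \frac{3}{2} + \frac{1}{2} \left(- \frac{178051}{434}\right) = - \frac{3}{2} - \frac{178051}{868} = - \frac{179353}{868} \approx -206.63$)
$449738 + \left(- \frac{198640}{96735} + \frac{92610}{R}\right) = 449738 + \left(- \frac{198640}{96735} + \frac{92610}{- \frac{179353}{868}}\right) = 449738 + \left(\left(-198640\right) \frac{1}{96735} + 92610 \left(- \frac{868}{179353}\right)\right) = 449738 - \frac{1562343217544}{3469942491} = \frac{1559002652799814}{3469942491}$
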